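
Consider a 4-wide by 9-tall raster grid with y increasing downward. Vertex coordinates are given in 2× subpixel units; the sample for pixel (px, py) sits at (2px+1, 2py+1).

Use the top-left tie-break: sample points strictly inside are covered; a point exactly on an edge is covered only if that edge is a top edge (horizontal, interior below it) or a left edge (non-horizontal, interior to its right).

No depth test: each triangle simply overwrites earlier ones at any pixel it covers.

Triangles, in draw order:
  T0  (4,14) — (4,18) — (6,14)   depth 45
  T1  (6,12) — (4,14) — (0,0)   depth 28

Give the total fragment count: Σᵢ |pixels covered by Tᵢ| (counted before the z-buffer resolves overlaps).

T0:
  2·area = 8  (B↔C swapped to make it positive)
  edge (4, 14)→(6, 14): d=(2,0) top-left  bias=+0
  edge (6, 14)→(4, 18): d=(-2,4) right/bottom  bias=-1
  edge (4, 18)→(4, 14): d=(0,-4) top-left  bias=+0
    (2,7)@(5, 15): e=[2,2,4] → X
    (3,7)@(7, 15): e=[2,-6,12] → .
    (2,8)@(5, 17): e=[6,-2,4] → .
  covered (1 px):
    . . . .
    . . . .
    . . . .
    . . . .
    . . . .
    . . . .
    . . . .
    . . X .
    . . . .
T1:
  2·area = 36
  edge (6, 12)→(4, 14): d=(-2,2) right/bottom  bias=-1
  edge (4, 14)→(0, 0): d=(-4,-14) top-left  bias=+0
  edge (0, 0)→(6, 12): d=(6,12) right/bottom  bias=-1
    (0,1)@(1, 3): e=[28,2,6] → X
    (1,1)@(3, 3): e=[24,30,-18] → .
    (0,2)@(1, 5): e=[24,-6,18] → .
    (1,3)@(3, 7): e=[16,14,6] → X
    (2,3)@(5, 7): e=[12,42,-18] → .
    (1,4)@(3, 9): e=[12,6,18] → X
    (2,4)@(5, 9): e=[8,34,-6] → .
    (1,5)@(3, 11): e=[8,-2,30] → .
    (2,5)@(5, 11): e=[4,26,6] → X
    (3,5)@(7, 11): e=[0,54,-18] → .  [on edge]
    (2,6)@(5, 13): e=[0,18,18] → .  [on edge]
    (1,7)@(3, 15): e=[0,-18,54] → .  [on edge]
    (0,8)@(1, 17): e=[0,-54,90] → .  [on edge]
  covered (4 px):
    . . . .
    X . . .
    . . . .
    . X . .
    . X . .
    . . X .
    . . . .
    . . . .
    . . . .

Final: 5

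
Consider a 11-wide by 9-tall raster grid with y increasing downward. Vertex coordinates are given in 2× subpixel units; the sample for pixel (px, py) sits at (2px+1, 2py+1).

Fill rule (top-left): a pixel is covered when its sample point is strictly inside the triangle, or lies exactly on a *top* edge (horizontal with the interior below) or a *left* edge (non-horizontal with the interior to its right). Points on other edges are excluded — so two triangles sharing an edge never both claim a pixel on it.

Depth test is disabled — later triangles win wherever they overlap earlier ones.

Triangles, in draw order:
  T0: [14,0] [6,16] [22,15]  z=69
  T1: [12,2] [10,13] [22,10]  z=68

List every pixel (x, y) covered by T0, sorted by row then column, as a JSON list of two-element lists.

T0:
  2·area = 248  (B↔C swapped to make it positive)
  edge (14, 0)→(22, 15): d=(8,15) right/bottom  bias=-1
  edge (22, 15)→(6, 16): d=(-16,1) right/bottom  bias=-1
  edge (6, 16)→(14, 0): d=(8,-16) top-left  bias=+0
    (6,1)@(13, 3): e=[39,201,8] → █
    (7,1)@(15, 3): e=[9,199,40] → █
    (8,1)@(17, 3): e=[-21,197,72] → ·
    (6,2)@(13, 5): e=[55,169,24] → █
    (8,2)@(17, 5): e=[-5,165,88] → ·
    (5,3)@(11, 7): e=[101,139,8] → █
    (8,3)@(17, 7): e=[11,133,104] → █
    (9,3)@(19, 7): e=[-19,131,136] → ·
    (5,4)@(11, 9): e=[117,107,24] → █
    (9,4)@(19, 9): e=[-3,99,152] → ·
    (4,5)@(9, 11): e=[163,77,8] → █
    (9,5)@(19, 11): e=[13,67,168] → █
  covered (32 px):
    · · · · · · · · · · ·
    · · · · · · █ █ · · ·
    · · · · · · █ █ · · ·
    · · · · · █ █ █ █ · ·
    · · · · · █ █ █ █ · ·
    · · · · █ █ █ █ █ █ ·
    · · · · █ █ █ █ █ █ ·
    · · · █ █ █ █ █ █ █ █
    · · · · · · · · · · ·
T1:
  2·area = 126  (B↔C swapped to make it positive)
  edge (12, 2)→(22, 10): d=(10,8) right/bottom  bias=-1
  edge (22, 10)→(10, 13): d=(-12,3) right/bottom  bias=-1
  edge (10, 13)→(12, 2): d=(2,-11) top-left  bias=+0
    (6,1)@(13, 3): e=[2,111,13] → █
    (7,1)@(15, 3): e=[-14,105,35] → ·
    (6,2)@(13, 5): e=[22,87,17] → █
    (7,2)@(15, 5): e=[6,81,39] → █
    (8,2)@(17, 5): e=[-10,75,61] → ·
    (6,3)@(13, 7): e=[42,63,21] → █
    (8,3)@(17, 7): e=[10,51,65] → █
    (9,3)@(19, 7): e=[-6,45,87] → ·
    (5,4)@(11, 9): e=[78,45,3] → █
    (9,4)@(19, 9): e=[14,21,91] → █
    (10,4)@(21, 9): e=[-2,15,113] → ·
    (5,5)@(11, 11): e=[98,21,7] → █
  covered (15 px):
    · · · · · · · · · · ·
    · · · · · · █ · · · ·
    · · · · · · █ █ · · ·
    · · · · · · █ █ █ · ·
    · · · · · █ █ █ █ █ ·
    · · · · · █ █ █ █ · ·
    · · · · · · · · · · ·
    · · · · · · · · · · ·
    · · · · · · · · · · ·

Final: [[6,1],[7,1],[6,2],[7,2],[5,3],[6,3],[7,3],[8,3],[5,4],[6,4],[7,4],[8,4],[4,5],[5,5],[6,5],[7,5],[8,5],[9,5],[4,6],[5,6],[6,6],[7,6],[8,6],[9,6],[3,7],[4,7],[5,7],[6,7],[7,7],[8,7],[9,7],[10,7]]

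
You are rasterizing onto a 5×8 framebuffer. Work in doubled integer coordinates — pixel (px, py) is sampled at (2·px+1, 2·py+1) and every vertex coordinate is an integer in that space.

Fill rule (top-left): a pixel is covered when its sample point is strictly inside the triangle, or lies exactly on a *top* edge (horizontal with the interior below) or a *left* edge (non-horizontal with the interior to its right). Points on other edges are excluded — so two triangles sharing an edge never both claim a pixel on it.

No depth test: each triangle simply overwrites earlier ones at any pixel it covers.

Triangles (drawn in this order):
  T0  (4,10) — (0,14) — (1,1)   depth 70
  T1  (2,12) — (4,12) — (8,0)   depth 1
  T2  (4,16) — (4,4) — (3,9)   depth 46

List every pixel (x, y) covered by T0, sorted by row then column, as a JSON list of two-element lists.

T0:
  2·area = 48
  edge (4, 10)→(0, 14): d=(-4,4) right/bottom  bias=-1
  edge (0, 14)→(1, 1): d=(1,-13) top-left  bias=+0
  edge (1, 1)→(4, 10): d=(3,9) right/bottom  bias=-1
    (0,0)@(1, 1): e=[48,0,0] → ·  [on edge]
    (0,1)@(1, 3): e=[40,2,6] → █
    (1,1)@(3, 3): e=[32,28,-12] → ·
    (0,2)@(1, 5): e=[32,4,12] → █
    (1,2)@(3, 5): e=[24,30,-6] → ·
    (4,2)@(9, 5): e=[0,108,-60] → ·  [on edge]
    (0,3)@(1, 7): e=[24,6,18] → █
    (1,3)@(3, 7): e=[16,32,0] → ·  [on edge]
    (3,3)@(7, 7): e=[0,84,-36] → ·  [on edge]
    (0,4)@(1, 9): e=[16,8,24] → █
    (1,4)@(3, 9): e=[8,34,6] → █
    (2,4)@(5, 9): e=[0,60,-12] → ·  [on edge]
    (1,5)@(3, 11): e=[0,36,12] → ·  [on edge]
    (0,6)@(1, 13): e=[0,12,36] → ·  [on edge]
    (2,6)@(5, 13): e=[-16,64,0] → ·  [on edge]
  covered (6 px):
    · · · · ·
    █ · · · ·
    █ · · · ·
    █ · · · ·
    █ █ · · ·
    █ · · · ·
    · · · · ·
    · · · · ·
T1:
  2·area = 24  (B↔C swapped to make it positive)
  edge (2, 12)→(8, 0): d=(6,-12) top-left  bias=+0
  edge (8, 0)→(4, 12): d=(-4,12) right/bottom  bias=-1
  edge (4, 12)→(2, 12): d=(-2,0) right/bottom  bias=-1
    (3,1)@(7, 3): e=[6,0,18] → ·  [on edge]
    (2,3)@(5, 7): e=[6,8,10] → █
    (3,3)@(7, 7): e=[30,-16,10] → ·
    (2,4)@(5, 9): e=[18,0,6] → ·  [on edge]
    (1,5)@(3, 11): e=[6,16,2] → █
    (2,5)@(5, 11): e=[30,-8,2] → ·
    (1,6)@(3, 13): e=[18,8,-2] → ·
    (1,7)@(3, 15): e=[30,0,-6] → ·  [on edge]
  covered (2 px):
    · · · · ·
    · · · · ·
    · · · · ·
    · · █ · ·
    · · · · ·
    · █ · · ·
    · · · · ·
    · · · · ·
T2:
  2·area = 12  (B↔C swapped to make it positive)
  edge (4, 16)→(3, 9): d=(-1,-7) top-left  bias=+0
  edge (3, 9)→(4, 4): d=(1,-5) top-left  bias=+0
  edge (4, 4)→(4, 16): d=(0,12) right/bottom  bias=-1
    (1,4)@(3, 9): e=[0,0,12] → █  [on edge]
    (2,4)@(5, 9): e=[14,10,-12] → ·
    (1,5)@(3, 11): e=[-2,2,12] → ·
  covered (1 px):
    · · · · ·
    · · · · ·
    · · · · ·
    · · · · ·
    · █ · · ·
    · · · · ·
    · · · · ·
    · · · · ·

Final: [[0,1],[0,2],[0,3],[0,4],[1,4],[0,5]]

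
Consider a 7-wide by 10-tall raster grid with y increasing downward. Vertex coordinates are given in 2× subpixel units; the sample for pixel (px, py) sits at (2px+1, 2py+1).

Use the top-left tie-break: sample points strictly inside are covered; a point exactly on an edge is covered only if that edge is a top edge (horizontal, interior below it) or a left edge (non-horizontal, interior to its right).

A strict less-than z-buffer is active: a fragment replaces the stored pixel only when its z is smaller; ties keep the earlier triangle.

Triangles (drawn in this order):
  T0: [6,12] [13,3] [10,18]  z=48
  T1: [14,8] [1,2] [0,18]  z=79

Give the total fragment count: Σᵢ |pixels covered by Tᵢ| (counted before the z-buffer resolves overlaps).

T0:
  2·area = 78
  edge (6, 12)→(13, 3): d=(7,-9) top-left  bias=+0
  edge (13, 3)→(10, 18): d=(-3,15) right/bottom  bias=-1
  edge (10, 18)→(6, 12): d=(-4,-6) top-left  bias=+0
    (6,1)@(13, 3): e=[0,0,78] → ·  [on edge]
    (5,3)@(11, 7): e=[10,18,50] → #
    (6,3)@(13, 7): e=[28,-12,62] → ·
    (4,4)@(9, 9): e=[6,42,30] → #
    (6,4)@(13, 9): e=[42,-18,54] → ·
    (3,5)@(7, 11): e=[2,66,10] → #
    (6,5)@(13, 11): e=[56,-24,46] → ·
    (3,6)@(7, 13): e=[16,60,2] → #
    (5,6)@(11, 13): e=[52,0,26] → ·  [on edge]
    (3,7)@(7, 15): e=[30,54,-6] → ·
    (4,7)@(9, 15): e=[48,24,6] → #
    (5,7)@(11, 15): e=[66,-6,18] → ·
  covered (9 px):
    · · · · · · ·
    · · · · · · ·
    · · · · · · ·
    · · · · · # ·
    · · · · # # ·
    · · · # # # ·
    · · · # # · ·
    · · · · # · ·
    · · · · · · ·
    · · · · · · ·
T1:
  2·area = 214  (B↔C swapped to make it positive)
  edge (14, 8)→(0, 18): d=(-14,10) right/bottom  bias=-1
  edge (0, 18)→(1, 2): d=(1,-16) top-left  bias=+0
  edge (1, 2)→(14, 8): d=(13,6) right/bottom  bias=-1
    (0,1)@(1, 3): e=[200,1,13] → #
    (1,1)@(3, 3): e=[180,33,1] → #
    (2,1)@(5, 3): e=[160,65,-11] → ·
    (0,2)@(1, 5): e=[172,3,39] → #
    (2,2)@(5, 5): e=[132,67,15] → #
    (3,2)@(7, 5): e=[112,99,3] → #
    (4,2)@(9, 5): e=[92,131,-9] → ·
    (0,3)@(1, 7): e=[144,5,65] → #
    (4,3)@(9, 7): e=[64,133,17] → #
    (5,3)@(11, 7): e=[44,165,5] → #
    (6,3)@(13, 7): e=[24,197,-7] → ·
    (0,4)@(1, 9): e=[116,7,91] → #
    (3,6)@(7, 13): e=[0,107,107] → ·  [on edge]
  covered (29 px):
    · · · · · · ·
    # # · · · · ·
    # # # # · · ·
    # # # # # # ·
    # # # # # # ·
    # # # # # · ·
    # # # · · · ·
    # # · · · · ·
    # · · · · · ·
    · · · · · · ·

Answer: 38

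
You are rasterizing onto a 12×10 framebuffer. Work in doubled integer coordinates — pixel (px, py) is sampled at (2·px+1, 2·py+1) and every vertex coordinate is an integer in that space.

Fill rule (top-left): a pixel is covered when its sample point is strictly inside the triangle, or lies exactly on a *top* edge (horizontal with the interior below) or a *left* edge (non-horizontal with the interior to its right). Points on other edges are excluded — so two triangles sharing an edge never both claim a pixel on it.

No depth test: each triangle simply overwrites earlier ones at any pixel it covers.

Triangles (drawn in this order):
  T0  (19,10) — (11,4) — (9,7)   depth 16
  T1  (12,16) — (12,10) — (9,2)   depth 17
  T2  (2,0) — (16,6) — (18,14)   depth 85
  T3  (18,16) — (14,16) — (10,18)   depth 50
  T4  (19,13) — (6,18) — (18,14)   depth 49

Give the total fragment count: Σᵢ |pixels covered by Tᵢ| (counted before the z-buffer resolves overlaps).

T0:
  2·area = 36  (B↔C swapped to make it positive)
  edge (19, 10)→(9, 7): d=(-10,-3) top-left  bias=+0
  edge (9, 7)→(11, 4): d=(2,-3) top-left  bias=+0
  edge (11, 4)→(19, 10): d=(8,6) right/bottom  bias=-1
    (3,0)@(7, 1): e=[54,-18,0] → ·  [on edge]
    (6,0)@(13, 1): e=[72,0,-36] → ·  [on edge]
    (5,2)@(11, 5): e=[26,2,8] → █
    (6,2)@(13, 5): e=[32,8,-4] → ·
    (4,3)@(9, 7): e=[0,0,36] → █  [on edge]
    (6,3)@(13, 7): e=[12,12,12] → █
    (7,3)@(15, 7): e=[18,18,0] → ·  [on edge]
    (4,4)@(9, 9): e=[-20,4,52] → ·
    (5,4)@(11, 9): e=[-14,10,40] → ·
    (6,4)@(13, 9): e=[-8,16,28] → ·
    (8,4)@(17, 9): e=[4,28,4] → █
    (9,4)@(19, 9): e=[10,34,-8] → ·
    (2,6)@(5, 13): e=[-72,0,108] → ·  [on edge]
    (11,6)@(23, 13): e=[-18,54,0] → ·  [on edge]
    (0,9)@(1, 19): e=[-144,0,180] → ·  [on edge]
  covered (5 px):
    · · · · · · · · · · · ·
    · · · · · · · · · · · ·
    · · · · · █ · · · · · ·
    · · · · █ █ █ · · · · ·
    · · · · · · · · █ · · ·
    · · · · · · · · · · · ·
    · · · · · · · · · · · ·
    · · · · · · · · · · · ·
    · · · · · · · · · · · ·
    · · · · · · · · · · · ·
T1:
  2·area = 18  (B↔C swapped to make it positive)
  edge (12, 16)→(9, 2): d=(-3,-14) top-left  bias=+0
  edge (9, 2)→(12, 10): d=(3,8) right/bottom  bias=-1
  edge (12, 10)→(12, 16): d=(0,6) right/bottom  bias=-1
    (5,4)@(11, 9): e=[7,5,6] → █
    (6,4)@(13, 9): e=[35,-11,-6] → ·
    (5,5)@(11, 11): e=[1,11,6] → █
    (6,5)@(13, 11): e=[29,-5,-6] → ·
    (5,6)@(11, 13): e=[-5,17,6] → ·
  covered (2 px):
    · · · · · · · · · · · ·
    · · · · · · · · · · · ·
    · · · · · · · · · · · ·
    · · · · · · · · · · · ·
    · · · · · █ · · · · · ·
    · · · · · █ · · · · · ·
    · · · · · · · · · · · ·
    · · · · · · · · · · · ·
    · · · · · · · · · · · ·
    · · · · · · · · · · · ·
T2:
  2·area = 100
  edge (2, 0)→(16, 6): d=(14,6) right/bottom  bias=-1
  edge (16, 6)→(18, 14): d=(2,8) right/bottom  bias=-1
  edge (18, 14)→(2, 0): d=(-16,-14) top-left  bias=+0
    (3,1)@(7, 3): e=[12,66,22] → █
    (4,1)@(9, 3): e=[0,50,50] → ·  [on edge]
    (3,2)@(7, 5): e=[40,70,-10] → ·
    (4,2)@(9, 5): e=[28,54,18] → █
    (5,2)@(11, 5): e=[16,38,46] → █
    (6,2)@(13, 5): e=[4,22,74] → █
    (7,2)@(15, 5): e=[-8,6,102] → ·
    (4,3)@(9, 7): e=[56,58,-14] → ·
    (5,3)@(11, 7): e=[44,42,14] → █
    (7,3)@(15, 7): e=[20,10,70] → █
    (8,3)@(17, 7): e=[8,-6,98] → ·
    (5,4)@(11, 9): e=[72,46,-18] → ·
    (11,4)@(23, 9): e=[0,-50,150] → ·  [on edge]
  covered (12 px):
    · · · · · · · · · · · ·
    · · · █ · · · · · · · ·
    · · · · █ █ █ · · · · ·
    · · · · · █ █ █ · · · ·
    · · · · · · █ █ · · · ·
    · · · · · · · █ █ · · ·
    · · · · · · · · █ · · ·
    · · · · · · · · · · · ·
    · · · · · · · · · · · ·
    · · · · · · · · · · · ·
T3:
  2·area = 8  (B↔C swapped to make it positive)
  edge (18, 16)→(10, 18): d=(-8,2) right/bottom  bias=-1
  edge (10, 18)→(14, 16): d=(4,-2) top-left  bias=+0
  edge (14, 16)→(18, 16): d=(4,0) top-left  bias=+0
    (6,8)@(13, 17): e=[2,2,4] → █
    (7,8)@(15, 17): e=[-2,6,4] → ·
    (6,9)@(13, 19): e=[-14,10,12] → ·
  covered (1 px):
    · · · · · · · · · · · ·
    · · · · · · · · · · · ·
    · · · · · · · · · · · ·
    · · · · · · · · · · · ·
    · · · · · · · · · · · ·
    · · · · · · · · · · · ·
    · · · · · · · · · · · ·
    · · · · · · · · · · · ·
    · · · · · · █ · · · · ·
    · · · · · · · · · · · ·
T4:
  2·area = 8  (B↔C swapped to make it positive)
  edge (19, 13)→(18, 14): d=(-1,1) right/bottom  bias=-1
  edge (18, 14)→(6, 18): d=(-12,4) right/bottom  bias=-1
  edge (6, 18)→(19, 13): d=(13,-5) top-left  bias=+0
    (11,4)@(23, 9): e=[0,40,-32] → ·  [on edge]
    (10,5)@(21, 11): e=[0,24,-16] → ·  [on edge]
    (9,6)@(19, 13): e=[0,8,0] → ·  [on edge]
    (10,6)@(21, 13): e=[-2,0,10] → ·  [on edge]
    (7,7)@(15, 15): e=[2,0,6] → ·  [on edge]
    (8,7)@(17, 15): e=[0,-8,16] → ·  [on edge]
    (4,8)@(9, 17): e=[6,0,2] → ·  [on edge]
    (7,8)@(15, 17): e=[0,-24,32] → ·  [on edge]
    (1,9)@(3, 19): e=[10,0,-2] → ·  [on edge]
    (6,9)@(13, 19): e=[0,-40,48] → ·  [on edge]
  covered (0 px):
    · · · · · · · · · · · ·
    · · · · · · · · · · · ·
    · · · · · · · · · · · ·
    · · · · · · · · · · · ·
    · · · · · · · · · · · ·
    · · · · · · · · · · · ·
    · · · · · · · · · · · ·
    · · · · · · · · · · · ·
    · · · · · · · · · · · ·
    · · · · · · · · · · · ·

Answer: 20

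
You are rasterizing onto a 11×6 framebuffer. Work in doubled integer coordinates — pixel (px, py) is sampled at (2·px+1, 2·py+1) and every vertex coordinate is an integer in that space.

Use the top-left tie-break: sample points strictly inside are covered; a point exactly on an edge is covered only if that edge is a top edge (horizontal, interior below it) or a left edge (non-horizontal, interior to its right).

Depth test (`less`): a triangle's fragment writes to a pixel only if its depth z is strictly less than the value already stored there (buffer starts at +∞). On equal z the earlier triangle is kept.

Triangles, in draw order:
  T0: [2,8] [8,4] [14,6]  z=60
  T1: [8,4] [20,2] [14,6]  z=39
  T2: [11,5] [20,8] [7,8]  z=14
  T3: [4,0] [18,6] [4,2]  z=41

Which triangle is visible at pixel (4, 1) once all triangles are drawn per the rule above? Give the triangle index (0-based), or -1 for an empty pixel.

T0:
  2·area = 36
  edge (2, 8)→(8, 4): d=(6,-4) top-left  bias=+0
  edge (8, 4)→(14, 6): d=(6,2) right/bottom  bias=-1
  edge (14, 6)→(2, 8): d=(-12,2) right/bottom  bias=-1
    (2,1)@(5, 3): e=[-18,0,54] → ·  [on edge]
    (3,2)@(7, 5): e=[2,8,26] → █
    (4,2)@(9, 5): e=[10,4,22] → █
    (5,2)@(11, 5): e=[18,0,18] → ·  [on edge]
    (2,3)@(5, 7): e=[6,24,6] → █
    (4,3)@(9, 7): e=[22,16,-2] → ·
    (8,3)@(17, 7): e=[54,0,-18] → ·  [on edge]
    (2,4)@(5, 9): e=[18,36,-18] → ·
    (3,4)@(7, 9): e=[26,32,-22] → ·
  covered (4 px):
    · · · · · · · · · · ·
    · · · · · · · · · · ·
    · · · █ █ · · · · · ·
    · · █ █ · · · · · · ·
    · · · · · · · · · · ·
    · · · · · · · · · · ·
T1:
  2·area = 36
  edge (8, 4)→(20, 2): d=(12,-2) top-left  bias=+0
  edge (20, 2)→(14, 6): d=(-6,4) right/bottom  bias=-1
  edge (14, 6)→(8, 4): d=(-6,-2) top-left  bias=+0
    (2,1)@(5, 3): e=[-18,54,0] → ·  [on edge]
    (7,1)@(15, 3): e=[2,14,20] → █
    (8,1)@(17, 3): e=[6,6,24] → █
    (9,1)@(19, 3): e=[10,-2,28] → ·
    (5,2)@(11, 5): e=[18,18,0] → █  [on edge]
    (6,2)@(13, 5): e=[22,10,4] → █
    (8,2)@(17, 5): e=[30,-6,12] → ·
    (5,3)@(11, 7): e=[42,6,-12] → ·
    (6,3)@(13, 7): e=[46,-2,-8] → ·
    (7,3)@(15, 7): e=[50,-10,-4] → ·
    (8,3)@(17, 7): e=[54,-18,0] → ·  [on edge]
  covered (5 px):
    · · · · · · · · · · ·
    · · · · · · · █ █ · ·
    · · · · · █ █ █ · · ·
    · · · · · · · · · · ·
    · · · · · · · · · · ·
    · · · · · · · · · · ·
T2:
  2·area = 39
  edge (11, 5)→(20, 8): d=(9,3) right/bottom  bias=-1
  edge (20, 8)→(7, 8): d=(-13,0) right/bottom  bias=-1
  edge (7, 8)→(11, 5): d=(4,-3) top-left  bias=+0
    (2,1)@(5, 3): e=[0,65,-26] → ·  [on edge]
    (5,2)@(11, 5): e=[0,39,0] → ·  [on edge]
    (4,3)@(9, 7): e=[24,13,2] → █
    (5,3)@(11, 7): e=[18,13,8] → █
    (6,3)@(13, 7): e=[12,13,14] → █
    (7,3)@(15, 7): e=[6,13,20] → █
    (8,3)@(17, 7): e=[0,13,26] → ·  [on edge]
    (4,4)@(9, 9): e=[42,-13,10] → ·
    (5,4)@(11, 9): e=[36,-13,16] → ·
    (6,4)@(13, 9): e=[30,-13,22] → ·
    (7,4)@(15, 9): e=[24,-13,28] → ·
    (1,5)@(3, 11): e=[78,-39,0] → ·  [on edge]
  covered (4 px):
    · · · · · · · · · · ·
    · · · · · · · · · · ·
    · · · · · · · · · · ·
    · · · · █ █ █ █ · · ·
    · · · · · · · · · · ·
    · · · · · · · · · · ·
T3:
  2·area = 28
  edge (4, 0)→(18, 6): d=(14,6) right/bottom  bias=-1
  edge (18, 6)→(4, 2): d=(-14,-4) top-left  bias=+0
  edge (4, 2)→(4, 0): d=(0,-2) top-left  bias=+0
    (2,0)@(5, 1): e=[8,18,2] → █
    (3,0)@(7, 1): e=[-4,26,6] → ·
    (2,1)@(5, 3): e=[36,-10,2] → ·
    (4,1)@(9, 3): e=[12,6,10] → █
    (5,1)@(11, 3): e=[0,14,14] → ·  [on edge]
    (4,2)@(9, 5): e=[40,-22,10] → ·
    (7,2)@(15, 5): e=[4,2,22] → █
    (8,2)@(17, 5): e=[-8,10,26] → ·
    (7,3)@(15, 7): e=[32,-26,22] → ·
  covered (3 px):
    · · █ · · · · · · · ·
    · · · · █ · · · · · ·
    · · · · · · · █ · · ·
    · · · · · · · · · · ·
    · · · · · · · · · · ·
    · · · · · · · · · · ·

Z-buffer (winner per pixel, '.' = empty):
  . . 3 . . . . . . . .
  . . . . 3 . . 1 1 . .
  . . . 0 0 1 1 1 . . .
  . . 0 0 2 2 2 2 . . .
  . . . . . . . . . . .
  . . . . . . . . . . .

Final: 3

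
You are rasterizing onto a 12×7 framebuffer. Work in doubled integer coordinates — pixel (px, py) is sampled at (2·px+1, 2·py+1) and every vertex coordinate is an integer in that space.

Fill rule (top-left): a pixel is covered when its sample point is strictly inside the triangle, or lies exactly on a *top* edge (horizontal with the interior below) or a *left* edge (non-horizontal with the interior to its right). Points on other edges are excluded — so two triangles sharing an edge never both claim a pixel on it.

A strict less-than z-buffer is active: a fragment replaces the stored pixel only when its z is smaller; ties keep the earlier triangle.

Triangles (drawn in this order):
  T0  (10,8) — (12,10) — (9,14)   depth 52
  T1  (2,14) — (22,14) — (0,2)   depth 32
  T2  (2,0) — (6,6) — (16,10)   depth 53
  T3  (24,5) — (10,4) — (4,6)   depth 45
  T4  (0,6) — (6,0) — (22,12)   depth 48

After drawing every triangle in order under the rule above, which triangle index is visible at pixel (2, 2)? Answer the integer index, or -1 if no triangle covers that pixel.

T0:
  2·area = 14
  edge (10, 8)→(12, 10): d=(2,2) right/bottom  bias=-1
  edge (12, 10)→(9, 14): d=(-3,4) right/bottom  bias=-1
  edge (9, 14)→(10, 8): d=(1,-6) top-left  bias=+0
    (1,0)@(3, 1): e=[0,63,-49] → ·  [on edge]
    (2,1)@(5, 3): e=[0,49,-35] → ·  [on edge]
    (3,2)@(7, 5): e=[0,35,-21] → ·  [on edge]
    (4,3)@(9, 7): e=[0,21,-7] → ·  [on edge]
    (5,4)@(11, 9): e=[0,7,7] → ·  [on edge]
    (5,5)@(11, 11): e=[4,1,9] → █
    (6,5)@(13, 11): e=[0,-7,21] → ·  [on edge]
    (5,6)@(11, 13): e=[8,-5,11] → ·
    (7,6)@(15, 13): e=[0,-21,35] → ·  [on edge]
  covered (1 px):
    · · · · · · · · · · · ·
    · · · · · · · · · · · ·
    · · · · · · · · · · · ·
    · · · · · · · · · · · ·
    · · · · · · · · · · · ·
    · · · · · █ · · · · · ·
    · · · · · · · · · · · ·
T1:
  2·area = 240  (B↔C swapped to make it positive)
  edge (2, 14)→(0, 2): d=(-2,-12) top-left  bias=+0
  edge (0, 2)→(22, 14): d=(22,12) right/bottom  bias=-1
  edge (22, 14)→(2, 14): d=(-20,0) right/bottom  bias=-1
    (0,1)@(1, 3): e=[10,10,220] → █
    (1,1)@(3, 3): e=[34,-14,220] → ·
    (0,2)@(1, 5): e=[6,54,180] → █
    (1,2)@(3, 5): e=[30,30,180] → █
    (2,2)@(5, 5): e=[54,6,180] → █
    (3,2)@(7, 5): e=[78,-18,180] → ·
    (0,3)@(1, 7): e=[2,98,140] → █
    (3,3)@(7, 7): e=[74,26,140] → █
    (4,3)@(9, 7): e=[98,2,140] → █
    (5,3)@(11, 7): e=[122,-22,140] → ·
    (0,4)@(1, 9): e=[-2,142,100] → ·
    (1,4)@(3, 9): e=[22,118,100] → █
  covered (30 px):
    · · · · · · · · · · · ·
    █ · · · · · · · · · · ·
    █ █ █ · · · · · · · · ·
    █ █ █ █ █ · · · · · · ·
    · █ █ █ █ █ · · · · · ·
    · █ █ █ █ █ █ █ · · · ·
    · █ █ █ █ █ █ █ █ █ · ·
T2:
  2·area = 44  (B↔C swapped to make it positive)
  edge (2, 0)→(16, 10): d=(14,10) right/bottom  bias=-1
  edge (16, 10)→(6, 6): d=(-10,-4) top-left  bias=+0
  edge (6, 6)→(2, 0): d=(-4,-6) top-left  bias=+0
    (1,0)@(3, 1): e=[4,38,2] → █
    (2,0)@(5, 1): e=[-16,46,14] → ·
    (1,1)@(3, 3): e=[32,18,-6] → ·
    (2,1)@(5, 3): e=[12,26,6] → █
    (3,1)@(7, 3): e=[-8,34,18] → ·
    (2,2)@(5, 5): e=[40,6,-2] → ·
    (3,2)@(7, 5): e=[20,14,10] → █
    (4,2)@(9, 5): e=[0,22,22] → ·  [on edge]
    (3,3)@(7, 7): e=[48,-6,2] → ·
    (4,3)@(9, 7): e=[28,2,14] → █
    (5,3)@(11, 7): e=[8,10,26] → █
    (6,3)@(13, 7): e=[-12,18,38] → ·
  covered (5 px):
    · █ · · · · · · · · · ·
    · · █ · · · · · · · · ·
    · · · █ · · · · · · · ·
    · · · · █ █ · · · · · ·
    · · · · · · · · · · · ·
    · · · · · · · · · · · ·
    · · · · · · · · · · · ·
T3:
  2·area = 34  (B↔C swapped to make it positive)
  edge (24, 5)→(4, 6): d=(-20,1) right/bottom  bias=-1
  edge (4, 6)→(10, 4): d=(6,-2) top-left  bias=+0
  edge (10, 4)→(24, 5): d=(14,1) right/bottom  bias=-1
    (9,0)@(19, 1): e=[85,0,-51] → ·  [on edge]
    (6,1)@(13, 3): e=[51,0,-17] → ·  [on edge]
    (3,2)@(7, 5): e=[17,0,17] → █  [on edge]
    (4,2)@(9, 5): e=[15,4,15] → █
    (5,2)@(11, 5): e=[13,8,13] → █
    (6,2)@(13, 5): e=[11,12,11] → █
    (7,2)@(15, 5): e=[9,16,9] → █
    (8,2)@(17, 5): e=[7,20,7] → █
    (9,2)@(19, 5): e=[5,24,5] → █
    (10,2)@(21, 5): e=[3,28,3] → █
    (11,2)@(23, 5): e=[1,32,1] → █
    (0,3)@(1, 7): e=[-17,0,51] → ·  [on edge]
  covered (9 px):
    · · · · · · · · · · · ·
    · · · · · · · · · · · ·
    · · · █ █ █ █ █ █ █ █ █
    · · · · · · · · · · · ·
    · · · · · · · · · · · ·
    · · · · · · · · · · · ·
    · · · · · · · · · · · ·
T4:
  2·area = 168
  edge (0, 6)→(6, 0): d=(6,-6) top-left  bias=+0
  edge (6, 0)→(22, 12): d=(16,12) right/bottom  bias=-1
  edge (22, 12)→(0, 6): d=(-22,-6) top-left  bias=+0
    (2,0)@(5, 1): e=[0,28,140] → █  [on edge]
    (3,0)@(7, 1): e=[12,4,152] → █
    (4,0)@(9, 1): e=[24,-20,164] → ·
    (1,1)@(3, 3): e=[0,84,84] → █  [on edge]
    (4,1)@(9, 3): e=[36,12,120] → █
    (5,1)@(11, 3): e=[48,-12,132] → ·
    (0,2)@(1, 5): e=[0,140,28] → █  [on edge]
    (5,2)@(11, 5): e=[60,20,88] → █
    (6,2)@(13, 5): e=[72,-4,100] → ·
    (0,3)@(1, 7): e=[12,172,-16] → ·
    (1,3)@(3, 7): e=[24,148,-4] → ·
    (2,3)@(5, 7): e=[36,124,8] → █
    (5,4)@(11, 9): e=[84,84,0] → █  [on edge]
  covered (23 px):
    · · █ █ · · · · · · · ·
    · █ █ █ █ · · · · · · ·
    █ █ █ █ █ █ · · · · · ·
    · · █ █ █ █ █ █ · · · ·
    · · · · · █ █ █ █ · · ·
    · · · · · · · · · █ · ·
    · · · · · · · · · · · ·

Z-buffer (winner per pixel, '.' = empty):
  . 2 4 4 . . . . . . . .
  1 4 4 4 4 . . . . . . .
  1 1 1 3 3 3 3 3 3 3 3 3
  1 1 1 1 1 4 4 4 . . . .
  . 1 1 1 1 1 4 4 4 . . .
  . 1 1 1 1 1 1 1 . 4 . .
  . 1 1 1 1 1 1 1 1 1 . .

Answer: 1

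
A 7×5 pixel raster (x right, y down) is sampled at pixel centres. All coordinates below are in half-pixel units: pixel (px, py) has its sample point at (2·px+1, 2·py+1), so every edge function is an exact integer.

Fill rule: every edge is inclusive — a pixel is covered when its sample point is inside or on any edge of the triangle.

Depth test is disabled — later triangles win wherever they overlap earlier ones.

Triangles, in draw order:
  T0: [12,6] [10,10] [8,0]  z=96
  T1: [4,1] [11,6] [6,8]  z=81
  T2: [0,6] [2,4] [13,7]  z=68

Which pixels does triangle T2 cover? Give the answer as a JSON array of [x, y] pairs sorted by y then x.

T0:
  2·area = 28
  edge (12, 6)→(10, 10): d=(-2,4) inclusive
  edge (10, 10)→(8, 0): d=(-2,-10) inclusive
  edge (8, 0)→(12, 6): d=(4,6) inclusive
    (4,1)@(9, 3): e=[18,4,6] → X
    (5,1)@(11, 3): e=[10,24,-6] → .
    (4,2)@(9, 5): e=[14,0,14] → X  [on edge]
    (5,2)@(11, 5): e=[6,20,2] → X
    (6,2)@(13, 5): e=[-2,40,-10] → .
    (4,3)@(9, 7): e=[10,-4,22] → .
    (5,3)@(11, 7): e=[2,16,10] → X
    (6,3)@(13, 7): e=[-6,36,-2] → .
    (5,4)@(11, 9): e=[-2,12,18] → .
  covered (4 px):
    . . . . . . .
    . . . . X . .
    . . . . X X .
    . . . . . X .
    . . . . . . .
T1:
  2·area = 39
  edge (4, 1)→(11, 6): d=(7,5) inclusive
  edge (11, 6)→(6, 8): d=(-5,2) inclusive
  edge (6, 8)→(4, 1): d=(-2,-7) inclusive
    (2,1)@(5, 3): e=[9,27,3] → X
    (3,1)@(7, 3): e=[-1,23,17] → .
    (2,2)@(5, 5): e=[23,17,-1] → .
    (3,2)@(7, 5): e=[13,13,13] → X
    (4,2)@(9, 5): e=[3,9,27] → X
    (5,2)@(11, 5): e=[-7,5,41] → .
    (3,3)@(7, 7): e=[27,3,9] → X
    (4,3)@(9, 7): e=[17,-1,23] → .
    (3,4)@(7, 9): e=[41,-7,5] → .
  covered (4 px):
    . . . . . . .
    . . X . . . .
    . . . X X . .
    . . . X . . .
    . . . . . . .
T2:
  2·area = 28
  edge (0, 6)→(2, 4): d=(2,-2) inclusive
  edge (2, 4)→(13, 7): d=(11,3) inclusive
  edge (13, 7)→(0, 6): d=(-13,-1) inclusive
    (2,0)@(5, 1): e=[0,-42,70] → .  [on edge]
    (1,1)@(3, 3): e=[0,-14,42] → .  [on edge]
    (0,2)@(1, 5): e=[0,14,14] → X  [on edge]
    (1,2)@(3, 5): e=[4,8,16] → X
    (2,2)@(5, 5): e=[8,2,18] → X
    (3,2)@(7, 5): e=[12,-4,20] → .
    (0,3)@(1, 7): e=[4,36,-12] → .
    (1,3)@(3, 7): e=[8,30,-10] → .
    (2,3)@(5, 7): e=[12,24,-8] → .
    (6,3)@(13, 7): e=[28,0,0] → X  [on edge]
    (6,4)@(13, 9): e=[32,22,-26] → .
  covered (4 px):
    . . . . . . .
    . . . . . . .
    X X X . . . .
    . . . . . . X
    . . . . . . .

Result: [[0,2],[1,2],[2,2],[6,3]]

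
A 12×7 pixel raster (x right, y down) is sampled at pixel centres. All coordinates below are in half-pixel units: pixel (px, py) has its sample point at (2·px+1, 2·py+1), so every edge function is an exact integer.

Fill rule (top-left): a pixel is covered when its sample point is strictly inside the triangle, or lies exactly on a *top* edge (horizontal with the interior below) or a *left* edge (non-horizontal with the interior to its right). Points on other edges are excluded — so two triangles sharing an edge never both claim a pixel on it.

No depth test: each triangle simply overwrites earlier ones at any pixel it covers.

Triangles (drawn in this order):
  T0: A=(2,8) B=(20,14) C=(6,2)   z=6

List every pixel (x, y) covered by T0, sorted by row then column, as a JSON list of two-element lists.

T0:
  2·area = 132  (B↔C swapped to make it positive)
  edge (2, 8)→(6, 2): d=(4,-6) top-left  bias=+0
  edge (6, 2)→(20, 14): d=(14,12) right/bottom  bias=-1
  edge (20, 14)→(2, 8): d=(-18,-6) top-left  bias=+0
    (3,1)@(7, 3): e=[10,2,120] → X
    (4,1)@(9, 3): e=[22,-22,132] → .
    (2,2)@(5, 5): e=[6,54,72] → X
    (4,2)@(9, 5): e=[30,6,96] → X
    (5,2)@(11, 5): e=[42,-18,108] → .
    (1,3)@(3, 7): e=[2,106,24] → X
    (5,3)@(11, 7): e=[50,10,72] → X
    (6,3)@(13, 7): e=[62,-14,84] → .
    (1,4)@(3, 9): e=[10,134,-12] → .
    (2,4)@(5, 9): e=[22,110,0] → X  [on edge]
    (6,4)@(13, 9): e=[70,14,48] → X
    (7,4)@(15, 9): e=[82,-10,60] → .
    (5,5)@(11, 11): e=[66,66,0] → X  [on edge]
    (8,6)@(17, 13): e=[110,22,0] → X  [on edge]
  covered (18 px):
    . . . . . . . . . . . .
    . . . X . . . . . . . .
    . . X X X . . . . . . .
    . X X X X X . . . . . .
    . . X X X X X . . . . .
    . . . . . X X X . . . .
    . . . . . . . . X . . .

Answer: [[3,1],[2,2],[3,2],[4,2],[1,3],[2,3],[3,3],[4,3],[5,3],[2,4],[3,4],[4,4],[5,4],[6,4],[5,5],[6,5],[7,5],[8,6]]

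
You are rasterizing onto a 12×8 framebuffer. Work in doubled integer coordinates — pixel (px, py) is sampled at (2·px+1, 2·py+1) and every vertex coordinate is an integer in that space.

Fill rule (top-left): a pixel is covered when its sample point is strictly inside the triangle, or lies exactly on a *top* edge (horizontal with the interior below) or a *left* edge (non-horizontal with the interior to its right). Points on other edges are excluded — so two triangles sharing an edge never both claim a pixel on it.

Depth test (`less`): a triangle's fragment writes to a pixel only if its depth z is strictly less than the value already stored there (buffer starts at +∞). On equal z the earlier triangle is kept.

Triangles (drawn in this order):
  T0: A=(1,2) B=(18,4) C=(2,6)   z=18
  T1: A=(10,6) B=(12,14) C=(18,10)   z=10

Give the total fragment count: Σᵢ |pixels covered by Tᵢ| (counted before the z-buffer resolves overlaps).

T0:
  2·area = 66
  edge (1, 2)→(18, 4): d=(17,2) right/bottom  bias=-1
  edge (18, 4)→(2, 6): d=(-16,2) right/bottom  bias=-1
  edge (2, 6)→(1, 2): d=(-1,-4) top-left  bias=+0
    (1,1)@(3, 3): e=[13,46,7] → █
    (2,1)@(5, 3): e=[9,42,15] → █
    (3,1)@(7, 3): e=[5,38,23] → █
    (4,1)@(9, 3): e=[1,34,31] → █
    (5,1)@(11, 3): e=[-3,30,39] → ·
    (1,2)@(3, 5): e=[47,14,5] → █
    (5,2)@(11, 5): e=[31,-2,37] → ·
    (1,3)@(3, 7): e=[81,-18,3] → ·
    (2,3)@(5, 7): e=[77,-22,11] → ·
    (3,3)@(7, 7): e=[73,-26,19] → ·
    (4,3)@(9, 7): e=[69,-30,27] → ·
  covered (8 px):
    · · · · · · · · · · · ·
    · █ █ █ █ · · · · · · ·
    · █ █ █ █ · · · · · · ·
    · · · · · · · · · · · ·
    · · · · · · · · · · · ·
    · · · · · · · · · · · ·
    · · · · · · · · · · · ·
    · · · · · · · · · · · ·
T1:
  2·area = 56  (B↔C swapped to make it positive)
  edge (10, 6)→(18, 10): d=(8,4) right/bottom  bias=-1
  edge (18, 10)→(12, 14): d=(-6,4) right/bottom  bias=-1
  edge (12, 14)→(10, 6): d=(-2,-8) top-left  bias=+0
    (5,3)@(11, 7): e=[4,46,6] → █
    (6,3)@(13, 7): e=[-4,38,22] → ·
    (5,4)@(11, 9): e=[20,34,2] → █
    (6,4)@(13, 9): e=[12,26,18] → █
    (7,4)@(15, 9): e=[4,18,34] → █
    (8,4)@(17, 9): e=[-4,10,50] → ·
    (5,5)@(11, 11): e=[36,22,-2] → ·
    (6,5)@(13, 11): e=[28,14,14] → █
    (8,5)@(17, 11): e=[12,-2,46] → ·
    (6,6)@(13, 13): e=[44,2,10] → █
    (7,6)@(15, 13): e=[36,-6,26] → ·
    (6,7)@(13, 15): e=[60,-10,6] → ·
  covered (7 px):
    · · · · · · · · · · · ·
    · · · · · · · · · · · ·
    · · · · · · · · · · · ·
    · · · · · █ · · · · · ·
    · · · · · █ █ █ · · · ·
    · · · · · · █ █ · · · ·
    · · · · · · █ · · · · ·
    · · · · · · · · · · · ·

Result: 15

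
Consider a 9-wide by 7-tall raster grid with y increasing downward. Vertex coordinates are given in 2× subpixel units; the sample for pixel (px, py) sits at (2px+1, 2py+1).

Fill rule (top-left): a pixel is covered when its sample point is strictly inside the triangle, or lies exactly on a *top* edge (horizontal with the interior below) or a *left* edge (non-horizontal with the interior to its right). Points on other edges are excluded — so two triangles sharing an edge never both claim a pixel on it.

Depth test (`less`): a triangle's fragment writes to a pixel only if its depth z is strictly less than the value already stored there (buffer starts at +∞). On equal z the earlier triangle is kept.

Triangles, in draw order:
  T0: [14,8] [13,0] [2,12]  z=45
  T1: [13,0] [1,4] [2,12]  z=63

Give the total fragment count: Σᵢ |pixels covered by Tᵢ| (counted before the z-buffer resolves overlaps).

T0:
  2·area = 100  (B↔C swapped to make it positive)
  edge (14, 8)→(2, 12): d=(-12,4) right/bottom  bias=-1
  edge (2, 12)→(13, 0): d=(11,-12) top-left  bias=+0
  edge (13, 0)→(14, 8): d=(1,8) right/bottom  bias=-1
    (6,0)@(13, 1): e=[88,11,1] → X
    (7,0)@(15, 1): e=[80,35,-15] → .
    (5,1)@(11, 3): e=[72,9,19] → X
    (7,1)@(15, 3): e=[56,57,-13] → .
    (4,2)@(9, 5): e=[56,7,37] → X
    (7,2)@(15, 5): e=[32,79,-11] → .
    (3,3)@(7, 7): e=[40,5,55] → X
    (7,3)@(15, 7): e=[8,101,-9] → .
    (8,3)@(17, 7): e=[0,125,-25] → .  [on edge]
    (2,4)@(5, 9): e=[24,3,73] → X
    (5,4)@(11, 9): e=[0,75,25] → .  [on edge]
    (6,4)@(13, 9): e=[-8,99,9] → .
    (2,5)@(5, 11): e=[0,25,75] → .  [on edge]
  covered (14 px):
    . . . . . . X . .
    . . . . . X X . .
    . . . . X X X . .
    . . . X X X X . .
    . . X X X . . . .
    . X . . . . . . .
    . . . . . . . . .
T1:
  2·area = 100  (B↔C swapped to make it positive)
  edge (13, 0)→(2, 12): d=(-11,12) right/bottom  bias=-1
  edge (2, 12)→(1, 4): d=(-1,-8) top-left  bias=+0
  edge (1, 4)→(13, 0): d=(12,-4) top-left  bias=+0
    (5,0)@(11, 1): e=[13,83,4] → X
    (6,0)@(13, 1): e=[-11,99,12] → .
    (2,1)@(5, 3): e=[63,33,4] → X
    (3,1)@(7, 3): e=[39,49,12] → X
    (4,1)@(9, 3): e=[15,65,20] → X
    (5,1)@(11, 3): e=[-9,81,28] → .
    (1,2)@(3, 5): e=[65,15,20] → X
    (4,2)@(9, 5): e=[-7,63,44] → .
    (1,3)@(3, 7): e=[43,13,44] → X
    (3,3)@(7, 7): e=[-5,45,60] → .
    (1,4)@(3, 9): e=[21,11,68] → X
    (2,4)@(5, 9): e=[-3,27,76] → .
  covered (10 px):
    . . . . . X . . .
    . . X X X . . . .
    . X X X . . . . .
    . X X . . . . . .
    . X . . . . . . .
    . . . . . . . . .
    . . . . . . . . .

Answer: 24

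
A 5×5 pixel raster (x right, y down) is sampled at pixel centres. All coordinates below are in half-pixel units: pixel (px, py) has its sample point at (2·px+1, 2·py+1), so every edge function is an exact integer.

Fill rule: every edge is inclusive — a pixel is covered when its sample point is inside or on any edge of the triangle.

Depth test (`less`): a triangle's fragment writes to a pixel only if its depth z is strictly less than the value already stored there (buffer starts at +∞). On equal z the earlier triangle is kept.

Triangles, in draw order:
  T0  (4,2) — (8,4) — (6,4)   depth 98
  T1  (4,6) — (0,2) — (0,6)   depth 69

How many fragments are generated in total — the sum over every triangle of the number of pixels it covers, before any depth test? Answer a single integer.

T0:
  2·area = 4
  edge (4, 2)→(8, 4): d=(4,2) inclusive
  edge (8, 4)→(6, 4): d=(-2,0) inclusive
  edge (6, 4)→(4, 2): d=(-2,-2) inclusive
    (1,0)@(3, 1): e=[-2,6,0] → ·  [on edge]
    (2,1)@(5, 3): e=[2,2,0] → █  [on edge]
    (3,1)@(7, 3): e=[-2,2,4] → ·
    (2,2)@(5, 5): e=[10,-2,-4] → ·
    (3,2)@(7, 5): e=[6,-2,0] → ·  [on edge]
    (4,3)@(9, 7): e=[10,-6,0] → ·  [on edge]
  covered (1 px):
    · · · · ·
    · · █ · ·
    · · · · ·
    · · · · ·
    · · · · ·
T1:
  2·area = 16  (B↔C swapped to make it positive)
  edge (4, 6)→(0, 6): d=(-4,0) inclusive
  edge (0, 6)→(0, 2): d=(0,-4) inclusive
  edge (0, 2)→(4, 6): d=(4,4) inclusive
    (0,1)@(1, 3): e=[12,4,0] → █  [on edge]
    (1,1)@(3, 3): e=[12,12,-8] → ·
    (0,2)@(1, 5): e=[4,4,8] → █
    (1,2)@(3, 5): e=[4,12,0] → █  [on edge]
    (2,2)@(5, 5): e=[4,20,-8] → ·
    (0,3)@(1, 7): e=[-4,4,16] → ·
    (1,3)@(3, 7): e=[-4,12,8] → ·
    (2,3)@(5, 7): e=[-4,20,0] → ·  [on edge]
    (3,4)@(7, 9): e=[-12,28,0] → ·  [on edge]
  covered (3 px):
    · · · · ·
    █ · · · ·
    █ █ · · ·
    · · · · ·
    · · · · ·

Final: 4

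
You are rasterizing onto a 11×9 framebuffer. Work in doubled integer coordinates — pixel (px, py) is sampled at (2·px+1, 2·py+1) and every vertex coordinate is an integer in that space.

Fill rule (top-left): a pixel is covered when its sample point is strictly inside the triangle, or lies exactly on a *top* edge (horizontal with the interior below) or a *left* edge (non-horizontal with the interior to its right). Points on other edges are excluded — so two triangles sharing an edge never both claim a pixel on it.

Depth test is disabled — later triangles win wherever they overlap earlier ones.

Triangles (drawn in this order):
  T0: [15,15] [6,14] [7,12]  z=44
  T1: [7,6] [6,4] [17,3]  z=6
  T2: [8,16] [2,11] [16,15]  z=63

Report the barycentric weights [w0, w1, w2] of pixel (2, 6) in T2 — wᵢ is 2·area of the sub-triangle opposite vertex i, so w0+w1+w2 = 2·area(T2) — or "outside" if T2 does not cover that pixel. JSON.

T0:
  2·area = 19
  edge (15, 15)→(6, 14): d=(-9,-1) top-left  bias=+0
  edge (6, 14)→(7, 12): d=(1,-2) top-left  bias=+0
  edge (7, 12)→(15, 15): d=(8,3) right/bottom  bias=-1
    (3,6)@(7, 13): e=[10,1,8] → █
    (4,6)@(9, 13): e=[12,5,2] → █
    (5,6)@(11, 13): e=[14,9,-4] → ·
    (3,7)@(7, 15): e=[-8,3,24] → ·
    (4,7)@(9, 15): e=[-6,7,18] → ·
    (7,7)@(15, 15): e=[0,19,0] → ·  [on edge]
  covered (2 px):
    · · · · · · · · · · ·
    · · · · · · · · · · ·
    · · · · · · · · · · ·
    · · · · · · · · · · ·
    · · · · · · · · · · ·
    · · · · · · · · · · ·
    · · · █ █ · · · · · ·
    · · · · · · · · · · ·
    · · · · · · · · · · ·
T1:
  2·area = 23
  edge (7, 6)→(6, 4): d=(-1,-2) top-left  bias=+0
  edge (6, 4)→(17, 3): d=(11,-1) top-left  bias=+0
  edge (17, 3)→(7, 6): d=(-10,3) right/bottom  bias=-1
    (8,1)@(17, 3): e=[23,0,0] → ·  [on edge]
    (3,2)@(7, 5): e=[1,12,10] → █
    (4,2)@(9, 5): e=[5,14,4] → █
    (5,2)@(11, 5): e=[9,16,-2] → ·
    (3,3)@(7, 7): e=[-1,34,-10] → ·
    (4,3)@(9, 7): e=[3,36,-16] → ·
  covered (2 px):
    · · · · · · · · · · ·
    · · · · · · · · · · ·
    · · · █ █ · · · · · ·
    · · · · · · · · · · ·
    · · · · · · · · · · ·
    · · · · · · · · · · ·
    · · · · · · · · · · ·
    · · · · · · · · · · ·
    · · · · · · · · · · ·
T2:
  2·area = 46
  edge (8, 16)→(2, 11): d=(-6,-5) top-left  bias=+0
  edge (2, 11)→(16, 15): d=(14,4) right/bottom  bias=-1
  edge (16, 15)→(8, 16): d=(-8,1) right/bottom  bias=-1
    (2,6)@(5, 13): e=[3,16,27] → █
    (3,6)@(7, 13): e=[13,8,25] → █
    (4,6)@(9, 13): e=[23,0,23] → ·  [on edge]
    (2,7)@(5, 15): e=[-9,44,11] → ·
    (3,7)@(7, 15): e=[1,36,9] → █
    (4,7)@(9, 15): e=[11,28,7] → █
    (5,7)@(11, 15): e=[21,20,5] → █
    (6,7)@(13, 15): e=[31,12,3] → █
    (7,7)@(15, 15): e=[41,4,1] → █
    (8,7)@(17, 15): e=[51,-4,-1] → ·
    (3,8)@(7, 17): e=[-11,64,-7] → ·
    (4,8)@(9, 17): e=[-1,56,-9] → ·
  covered (7 px):
    · · · · · · · · · · ·
    · · · · · · · · · · ·
    · · · · · · · · · · ·
    · · · · · · · · · · ·
    · · · · · · · · · · ·
    · · · · · · · · · · ·
    · · █ █ · · · · · · ·
    · · · █ █ █ █ █ · · ·
    · · · · · · · · · · ·

Final: [16,27,3]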